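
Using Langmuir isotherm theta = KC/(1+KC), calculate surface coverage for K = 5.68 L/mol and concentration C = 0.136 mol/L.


Langmuir isotherm: theta = K*C / (1 + K*C)
K*C = 5.68 * 0.136 = 0.77248
theta = 0.77248 / (1 + 0.77248) = 0.77248 / 1.77248
theta = 0.4358

0.4358


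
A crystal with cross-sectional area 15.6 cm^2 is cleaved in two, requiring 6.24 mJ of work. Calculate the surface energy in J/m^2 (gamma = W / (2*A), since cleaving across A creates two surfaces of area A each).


Convert: A = 15.6 cm^2 = 0.00156 m^2, W = 6.24 mJ = 0.00624 J
Cleaving exposes two faces of area A, so total new surface = 2*A and gamma = W / (2*A)
gamma = 0.00624 / (2 * 0.00156)
gamma = 2.0 J/m^2

2.0


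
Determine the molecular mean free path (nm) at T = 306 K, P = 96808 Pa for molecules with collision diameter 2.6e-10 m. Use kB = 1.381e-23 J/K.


Mean free path: lambda = kB*T / (sqrt(2) * pi * d^2 * P)
lambda = 1.381e-23 * 306 / (sqrt(2) * pi * (2.6e-10)^2 * 96808)
lambda = 1.45342e-07 m
lambda = 145.34 nm

145.34


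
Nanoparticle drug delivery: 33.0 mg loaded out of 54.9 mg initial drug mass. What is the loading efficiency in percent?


Drug loading efficiency = (drug loaded / drug initial) * 100
DLE = 33.0 / 54.9 * 100
DLE = 0.6011 * 100
DLE = 60.11%

60.11


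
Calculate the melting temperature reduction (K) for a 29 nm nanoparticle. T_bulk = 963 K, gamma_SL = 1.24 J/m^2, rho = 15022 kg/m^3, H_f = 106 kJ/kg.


Radius R = 29/2 = 14.5 nm = 1.45e-08 m
Convert H_f = 106 kJ/kg = 106000 J/kg
dT = 2 * gamma_SL * T_bulk / (rho * H_f * R)
dT = 2 * 1.24 * 963 / (15022 * 106000 * 1.45e-08)
dT = 103.4 K

103.4


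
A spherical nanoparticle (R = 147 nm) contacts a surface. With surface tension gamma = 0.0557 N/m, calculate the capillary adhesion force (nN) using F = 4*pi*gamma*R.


Convert radius: R = 147 nm = 1.47e-07 m
F = 4 * pi * gamma * R
F = 4 * pi * 0.0557 * 1.47e-07
F = 1.02892e-07 N = 102.8922 nN

102.8922


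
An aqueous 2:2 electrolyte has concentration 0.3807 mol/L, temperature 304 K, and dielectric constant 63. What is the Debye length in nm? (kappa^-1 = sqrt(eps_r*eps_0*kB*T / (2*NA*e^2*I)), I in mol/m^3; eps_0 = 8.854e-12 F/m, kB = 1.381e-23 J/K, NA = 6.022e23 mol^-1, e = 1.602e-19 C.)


Ionic strength I = 0.3807 * 2^2 * 1000 = 1522.8 mol/m^3
kappa^-1 = sqrt(63 * 8.854e-12 * 1.381e-23 * 304 / (2 * 6.022e23 * (1.602e-19)^2 * 1522.8))
kappa^-1 = 0.223 nm

0.223


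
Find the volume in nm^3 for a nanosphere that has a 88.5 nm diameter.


Radius r = 88.5/2 = 44.25 nm
Volume V = (4/3) * pi * r^3
V = (4/3) * pi * (44.25)^3
V = 362934.65 nm^3

362934.65


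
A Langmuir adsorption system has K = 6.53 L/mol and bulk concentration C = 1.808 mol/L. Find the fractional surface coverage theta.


Langmuir isotherm: theta = K*C / (1 + K*C)
K*C = 6.53 * 1.808 = 11.80624
theta = 11.80624 / (1 + 11.80624) = 11.80624 / 12.80624
theta = 0.9219

0.9219


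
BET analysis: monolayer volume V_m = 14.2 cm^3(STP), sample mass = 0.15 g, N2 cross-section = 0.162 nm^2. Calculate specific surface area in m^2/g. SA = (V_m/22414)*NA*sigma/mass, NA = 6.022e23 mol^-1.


Number of moles in monolayer = V_m / 22414 = 14.2 / 22414 = 0.00063353
Number of molecules = moles * NA = 0.00063353 * 6.022e23
SA = molecules * sigma / mass
SA = (14.2 / 22414) * 6.022e23 * 0.162e-18 / 0.15
SA = 412.0 m^2/g

412.0


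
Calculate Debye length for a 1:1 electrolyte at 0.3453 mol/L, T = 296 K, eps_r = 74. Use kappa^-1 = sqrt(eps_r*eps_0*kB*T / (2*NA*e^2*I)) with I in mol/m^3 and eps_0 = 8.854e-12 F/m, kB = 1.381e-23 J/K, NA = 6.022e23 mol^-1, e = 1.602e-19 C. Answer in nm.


Ionic strength I = 0.3453 * 1^2 * 1000 = 345.3 mol/m^3
kappa^-1 = sqrt(74 * 8.854e-12 * 1.381e-23 * 296 / (2 * 6.022e23 * (1.602e-19)^2 * 345.3))
kappa^-1 = 0.501 nm

0.501


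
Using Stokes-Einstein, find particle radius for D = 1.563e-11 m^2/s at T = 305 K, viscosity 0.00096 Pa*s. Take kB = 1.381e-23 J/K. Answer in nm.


Stokes-Einstein: R = kB*T / (6*pi*eta*D)
R = 1.381e-23 * 305 / (6 * pi * 0.00096 * 1.563e-11)
R = 1.48923e-08 m = 14.89 nm

14.89


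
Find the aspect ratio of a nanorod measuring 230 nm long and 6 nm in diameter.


Aspect ratio AR = length / diameter
AR = 230 / 6
AR = 38.33

38.33


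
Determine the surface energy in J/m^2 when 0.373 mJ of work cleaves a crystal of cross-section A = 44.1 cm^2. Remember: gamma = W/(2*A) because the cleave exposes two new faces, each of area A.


Convert: A = 44.1 cm^2 = 0.00441 m^2, W = 0.373 mJ = 0.000373 J
Cleaving exposes two faces of area A, so total new surface = 2*A and gamma = W / (2*A)
gamma = 0.000373 / (2 * 0.00441)
gamma = 0.042 J/m^2

0.042


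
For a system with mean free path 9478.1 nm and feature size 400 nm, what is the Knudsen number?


Knudsen number Kn = lambda / L
Kn = 9478.1 / 400
Kn = 23.6953

23.6953


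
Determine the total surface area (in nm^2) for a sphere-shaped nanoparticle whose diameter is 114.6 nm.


Radius r = 114.6/2 = 57.3 nm
Surface area SA = 4 * pi * r^2
SA = 4 * pi * (57.3)^2
SA = 41259.04 nm^2

41259.04


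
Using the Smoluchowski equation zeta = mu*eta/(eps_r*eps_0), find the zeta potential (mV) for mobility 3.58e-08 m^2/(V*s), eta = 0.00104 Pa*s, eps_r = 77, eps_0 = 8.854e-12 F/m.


Smoluchowski equation: zeta = mu * eta / (eps_r * eps_0)
zeta = 3.58e-08 * 0.00104 / (77 * 8.854e-12)
zeta = 0.054612 V = 54.61 mV

54.61


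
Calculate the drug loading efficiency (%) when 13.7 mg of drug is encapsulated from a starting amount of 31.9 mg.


Drug loading efficiency = (drug loaded / drug initial) * 100
DLE = 13.7 / 31.9 * 100
DLE = 0.4295 * 100
DLE = 42.95%

42.95


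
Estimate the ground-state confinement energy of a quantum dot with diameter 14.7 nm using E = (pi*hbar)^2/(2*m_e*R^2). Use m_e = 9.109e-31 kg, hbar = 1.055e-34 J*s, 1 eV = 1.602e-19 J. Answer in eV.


Radius R = 14.7/2 = 7.35 nm = 7.35e-09 m
E = (pi * 1.055e-34)^2 / (2 * 9.109e-31 * (7.35e-09)^2)
E(J) = 1.11617e-21
E = E(J) / 1.602e-19 = 0.007 eV

0.007


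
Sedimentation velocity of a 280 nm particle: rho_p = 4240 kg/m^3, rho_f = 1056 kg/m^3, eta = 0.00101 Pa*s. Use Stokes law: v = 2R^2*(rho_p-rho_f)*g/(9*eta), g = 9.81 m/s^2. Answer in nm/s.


Radius R = 280/2 nm = 1.4e-07 m
Density difference = 4240 - 1056 = 3184 kg/m^3
v = 2 * R^2 * (rho_p - rho_f) * g / (9 * eta)
v = 2 * (1.4e-07)^2 * 3184 * 9.81 / (9 * 0.00101)
v = 1.34699e-07 m/s = 134.699 nm/s

134.699


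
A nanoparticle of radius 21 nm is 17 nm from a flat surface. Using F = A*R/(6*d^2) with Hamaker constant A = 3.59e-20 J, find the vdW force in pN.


Convert to SI: R = 21 nm = 2.1e-08 m, d = 17 nm = 1.7e-08 m
F = A * R / (6 * d^2)
F = 3.59e-20 * 2.1e-08 / (6 * (1.7e-08)^2)
F = 4.34775e-13 N = 0.435 pN

0.435


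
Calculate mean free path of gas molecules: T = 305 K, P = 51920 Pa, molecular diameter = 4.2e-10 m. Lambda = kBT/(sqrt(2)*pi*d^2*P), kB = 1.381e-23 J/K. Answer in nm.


Mean free path: lambda = kB*T / (sqrt(2) * pi * d^2 * P)
lambda = 1.381e-23 * 305 / (sqrt(2) * pi * (4.2e-10)^2 * 51920)
lambda = 1.03513e-07 m
lambda = 103.51 nm

103.51


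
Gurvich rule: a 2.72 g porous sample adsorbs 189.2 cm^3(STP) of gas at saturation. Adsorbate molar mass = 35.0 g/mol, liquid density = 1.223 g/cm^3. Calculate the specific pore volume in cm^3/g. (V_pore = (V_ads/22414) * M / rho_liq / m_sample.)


Moles adsorbed n = V_ads / 22414 = 189.2 / 22414 = 8.441153e-03 mol
Liquid volume V_liq = n * M / rho_liq = 8.441153e-03 * 35.0 / 1.223 = 0.24157 cm^3
Specific pore volume V_pore = V_liq / m_sample = 0.24157 / 2.72
V_pore = 0.0888 cm^3/g

0.0888


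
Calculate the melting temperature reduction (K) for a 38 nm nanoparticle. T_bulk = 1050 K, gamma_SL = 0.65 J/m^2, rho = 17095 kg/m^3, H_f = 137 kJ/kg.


Radius R = 38/2 = 19 nm = 1.9e-08 m
Convert H_f = 137 kJ/kg = 137000 J/kg
dT = 2 * gamma_SL * T_bulk / (rho * H_f * R)
dT = 2 * 0.65 * 1050 / (17095 * 137000 * 1.9e-08)
dT = 30.7 K

30.7


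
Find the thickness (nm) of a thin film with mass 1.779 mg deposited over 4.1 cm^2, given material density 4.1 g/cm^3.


Convert: m = 1.779 mg = 1.7790e-06 kg, A = 4.1 cm^2 = 4.1000e-04 m^2, rho = 4.1 g/cm^3 = 4100 kg/m^3
t = m / (A * rho)
t = 1.7790e-06 / (4.1000e-04 * 4100)
t = 1.0583e-06 m = 1058.3 nm

1058.3


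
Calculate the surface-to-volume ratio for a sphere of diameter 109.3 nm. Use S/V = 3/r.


Radius r = 109.3/2 = 54.65 nm
S/V = 3 / r = 3 / 54.65
S/V = 0.0549 nm^-1

0.0549


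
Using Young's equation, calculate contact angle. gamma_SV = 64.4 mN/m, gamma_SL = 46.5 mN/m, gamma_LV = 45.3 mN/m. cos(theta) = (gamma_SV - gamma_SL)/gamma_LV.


cos(theta) = (gamma_SV - gamma_SL) / gamma_LV
cos(theta) = (64.4 - 46.5) / 45.3
cos(theta) = 0.395143
theta = arccos(0.395143) = 66.73 degrees

66.73


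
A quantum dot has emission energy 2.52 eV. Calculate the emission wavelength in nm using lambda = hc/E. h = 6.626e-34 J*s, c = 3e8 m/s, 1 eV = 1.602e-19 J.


Convert energy: E = 2.52 eV = 2.52 * 1.602e-19 = 4.03704e-19 J
lambda = h*c / E = 6.626e-34 * 3e8 / 4.03704e-19
lambda = 4.9239e-07 m = 492.4 nm

492.4


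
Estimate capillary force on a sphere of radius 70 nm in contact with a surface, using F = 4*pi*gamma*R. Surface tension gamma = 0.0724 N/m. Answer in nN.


Convert radius: R = 70 nm = 7e-08 m
F = 4 * pi * gamma * R
F = 4 * pi * 0.0724 * 7e-08
F = 6.36864e-08 N = 63.6864 nN

63.6864


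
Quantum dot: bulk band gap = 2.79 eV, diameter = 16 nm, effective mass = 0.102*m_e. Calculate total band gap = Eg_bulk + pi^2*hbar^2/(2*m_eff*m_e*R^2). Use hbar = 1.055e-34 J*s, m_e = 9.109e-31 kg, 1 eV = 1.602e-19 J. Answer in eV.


Radius R = 16/2 nm = 8e-09 m
Confinement energy dE = pi^2 * hbar^2 / (2 * m_eff * m_e * R^2)
dE = pi^2 * (1.055e-34)^2 / (2 * 0.102 * 9.109e-31 * (8e-09)^2) J, divided by 1.602e-19 J/eV
dE = 0.0577 eV
Total band gap = E_g(bulk) + dE = 2.79 + 0.0577 = 2.8477 eV

2.8477


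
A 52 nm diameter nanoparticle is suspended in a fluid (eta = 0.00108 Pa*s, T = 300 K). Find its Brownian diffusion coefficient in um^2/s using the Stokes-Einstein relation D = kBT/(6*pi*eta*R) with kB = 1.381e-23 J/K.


Radius R = 52/2 = 26 nm = 2.6e-08 m
D = kB*T / (6*pi*eta*R)
D = 1.381e-23 * 300 / (6 * pi * 0.00108 * 2.6e-08)
D = 7.82739e-12 m^2/s = 7.827 um^2/s

7.827


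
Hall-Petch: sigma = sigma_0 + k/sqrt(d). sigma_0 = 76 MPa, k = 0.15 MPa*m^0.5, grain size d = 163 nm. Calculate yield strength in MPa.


d = 163 nm = 1.63e-07 m
sqrt(d) = 0.0004037326
Hall-Petch contribution = k / sqrt(d) = 0.15 / 0.0004037326 = 371.5 MPa
sigma = sigma_0 + k/sqrt(d) = 76 + 371.5 = 447.5 MPa

447.5


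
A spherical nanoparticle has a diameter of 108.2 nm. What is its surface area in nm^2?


Radius r = 108.2/2 = 54.1 nm
Surface area SA = 4 * pi * r^2
SA = 4 * pi * (54.1)^2
SA = 36779.38 nm^2

36779.38


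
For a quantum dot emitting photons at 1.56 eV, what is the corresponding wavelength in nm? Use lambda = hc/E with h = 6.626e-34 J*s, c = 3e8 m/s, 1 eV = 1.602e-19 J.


Convert energy: E = 1.56 eV = 1.56 * 1.602e-19 = 2.49912e-19 J
lambda = h*c / E = 6.626e-34 * 3e8 / 2.49912e-19
lambda = 7.954e-07 m = 795.4 nm

795.4


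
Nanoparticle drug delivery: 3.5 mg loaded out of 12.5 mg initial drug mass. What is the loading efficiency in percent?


Drug loading efficiency = (drug loaded / drug initial) * 100
DLE = 3.5 / 12.5 * 100
DLE = 0.28 * 100
DLE = 28.0%

28.0


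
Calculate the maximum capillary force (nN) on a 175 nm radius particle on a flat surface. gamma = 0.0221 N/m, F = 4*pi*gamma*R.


Convert radius: R = 175 nm = 1.75e-07 m
F = 4 * pi * gamma * R
F = 4 * pi * 0.0221 * 1.75e-07
F = 4.86004e-08 N = 48.6004 nN

48.6004


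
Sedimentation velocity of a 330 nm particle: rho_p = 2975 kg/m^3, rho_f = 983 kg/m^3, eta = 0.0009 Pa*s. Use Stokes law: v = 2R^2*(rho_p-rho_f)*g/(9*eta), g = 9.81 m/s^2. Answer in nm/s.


Radius R = 330/2 nm = 1.65e-07 m
Density difference = 2975 - 983 = 1992 kg/m^3
v = 2 * R^2 * (rho_p - rho_f) * g / (9 * eta)
v = 2 * (1.65e-07)^2 * 1992 * 9.81 / (9 * 0.0009)
v = 1.31362e-07 m/s = 131.3624 nm/s

131.3624


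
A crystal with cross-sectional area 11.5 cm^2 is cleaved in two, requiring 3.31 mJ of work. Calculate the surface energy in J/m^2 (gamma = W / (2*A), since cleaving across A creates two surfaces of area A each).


Convert: A = 11.5 cm^2 = 0.00115 m^2, W = 3.31 mJ = 0.00331 J
Cleaving exposes two faces of area A, so total new surface = 2*A and gamma = W / (2*A)
gamma = 0.00331 / (2 * 0.00115)
gamma = 1.439 J/m^2

1.439


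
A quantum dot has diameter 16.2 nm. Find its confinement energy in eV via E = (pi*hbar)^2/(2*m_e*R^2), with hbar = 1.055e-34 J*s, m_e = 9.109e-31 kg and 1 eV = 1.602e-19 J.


Radius R = 16.2/2 = 8.1 nm = 8.1e-09 m
E = (pi * 1.055e-34)^2 / (2 * 9.109e-31 * (8.1e-09)^2)
E(J) = 9.19039e-22
E = E(J) / 1.602e-19 = 0.0057 eV

0.0057


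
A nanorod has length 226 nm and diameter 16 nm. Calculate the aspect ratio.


Aspect ratio AR = length / diameter
AR = 226 / 16
AR = 14.12

14.12


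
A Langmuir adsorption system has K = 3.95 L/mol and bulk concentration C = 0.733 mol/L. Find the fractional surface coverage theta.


Langmuir isotherm: theta = K*C / (1 + K*C)
K*C = 3.95 * 0.733 = 2.89535
theta = 2.89535 / (1 + 2.89535) = 2.89535 / 3.89535
theta = 0.7433

0.7433


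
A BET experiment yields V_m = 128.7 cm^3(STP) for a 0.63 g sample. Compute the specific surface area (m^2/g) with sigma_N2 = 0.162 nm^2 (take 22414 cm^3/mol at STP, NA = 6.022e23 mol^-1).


Number of moles in monolayer = V_m / 22414 = 128.7 / 22414 = 0.00574195
Number of molecules = moles * NA = 0.00574195 * 6.022e23
SA = molecules * sigma / mass
SA = (128.7 / 22414) * 6.022e23 * 0.162e-18 / 0.63
SA = 889.1 m^2/g

889.1


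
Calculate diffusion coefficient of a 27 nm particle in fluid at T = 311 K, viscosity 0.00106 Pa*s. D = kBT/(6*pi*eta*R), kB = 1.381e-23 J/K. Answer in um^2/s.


Radius R = 27/2 = 13.5 nm = 1.35e-08 m
D = kB*T / (6*pi*eta*R)
D = 1.381e-23 * 311 / (6 * pi * 0.00106 * 1.35e-08)
D = 1.59226e-11 m^2/s = 15.923 um^2/s

15.923


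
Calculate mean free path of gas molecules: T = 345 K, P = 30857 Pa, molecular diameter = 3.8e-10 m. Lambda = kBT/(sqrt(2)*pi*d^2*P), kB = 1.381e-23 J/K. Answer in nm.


Mean free path: lambda = kB*T / (sqrt(2) * pi * d^2 * P)
lambda = 1.381e-23 * 345 / (sqrt(2) * pi * (3.8e-10)^2 * 30857)
lambda = 2.40673e-07 m
lambda = 240.67 nm

240.67


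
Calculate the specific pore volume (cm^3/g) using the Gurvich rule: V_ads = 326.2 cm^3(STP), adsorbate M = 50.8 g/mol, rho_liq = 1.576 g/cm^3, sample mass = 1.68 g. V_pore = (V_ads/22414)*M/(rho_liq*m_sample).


Moles adsorbed n = V_ads / 22414 = 326.2 / 22414 = 1.455340e-02 mol
Liquid volume V_liq = n * M / rho_liq = 1.455340e-02 * 50.8 / 1.576 = 0.46911 cm^3
Specific pore volume V_pore = V_liq / m_sample = 0.46911 / 1.68
V_pore = 0.2792 cm^3/g

0.2792


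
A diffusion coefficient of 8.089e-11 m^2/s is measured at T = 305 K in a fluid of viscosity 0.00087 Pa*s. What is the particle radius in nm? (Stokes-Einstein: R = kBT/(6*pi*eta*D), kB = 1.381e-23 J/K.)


Stokes-Einstein: R = kB*T / (6*pi*eta*D)
R = 1.381e-23 * 305 / (6 * pi * 0.00087 * 8.089e-11)
R = 3.17525e-09 m = 3.18 nm

3.18


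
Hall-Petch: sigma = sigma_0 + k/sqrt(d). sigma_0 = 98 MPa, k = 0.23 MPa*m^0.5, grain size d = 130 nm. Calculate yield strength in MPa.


d = 130 nm = 1.3e-07 m
sqrt(d) = 0.0003605551
Hall-Petch contribution = k / sqrt(d) = 0.23 / 0.0003605551 = 637.9 MPa
sigma = sigma_0 + k/sqrt(d) = 98 + 637.9 = 735.9 MPa

735.9


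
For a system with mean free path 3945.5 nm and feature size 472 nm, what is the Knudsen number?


Knudsen number Kn = lambda / L
Kn = 3945.5 / 472
Kn = 8.3591

8.3591


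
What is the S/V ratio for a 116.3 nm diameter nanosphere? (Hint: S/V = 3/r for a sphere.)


Radius r = 116.3/2 = 58.15 nm
S/V = 3 / r = 3 / 58.15
S/V = 0.0516 nm^-1

0.0516


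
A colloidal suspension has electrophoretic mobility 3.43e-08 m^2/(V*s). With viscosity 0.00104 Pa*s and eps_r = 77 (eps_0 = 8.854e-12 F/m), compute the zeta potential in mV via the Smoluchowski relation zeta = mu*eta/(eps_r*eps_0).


Smoluchowski equation: zeta = mu * eta / (eps_r * eps_0)
zeta = 3.43e-08 * 0.00104 / (77 * 8.854e-12)
zeta = 0.052324 V = 52.32 mV

52.32


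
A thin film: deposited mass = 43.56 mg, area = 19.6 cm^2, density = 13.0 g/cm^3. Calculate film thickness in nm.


Convert: m = 43.56 mg = 4.3560e-05 kg, A = 19.6 cm^2 = 1.9600e-03 m^2, rho = 13.0 g/cm^3 = 13000 kg/m^3
t = m / (A * rho)
t = 4.3560e-05 / (1.9600e-03 * 13000)
t = 1.7096e-06 m = 1709.6 nm

1709.6


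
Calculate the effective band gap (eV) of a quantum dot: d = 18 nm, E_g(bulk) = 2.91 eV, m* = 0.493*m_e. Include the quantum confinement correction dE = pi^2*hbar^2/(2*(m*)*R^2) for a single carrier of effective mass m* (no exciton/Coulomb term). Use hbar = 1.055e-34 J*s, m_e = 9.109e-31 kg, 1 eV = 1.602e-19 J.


Radius R = 18/2 nm = 9e-09 m
Confinement energy dE = pi^2 * hbar^2 / (2 * m_eff * m_e * R^2)
dE = pi^2 * (1.055e-34)^2 / (2 * 0.493 * 9.109e-31 * (9e-09)^2) J, divided by 1.602e-19 J/eV
dE = 0.0094 eV
Total band gap = E_g(bulk) + dE = 2.91 + 0.0094 = 2.9194 eV

2.9194


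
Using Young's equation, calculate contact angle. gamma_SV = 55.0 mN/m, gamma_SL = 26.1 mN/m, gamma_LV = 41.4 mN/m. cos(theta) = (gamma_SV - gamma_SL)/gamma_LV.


cos(theta) = (gamma_SV - gamma_SL) / gamma_LV
cos(theta) = (55.0 - 26.1) / 41.4
cos(theta) = 0.698068
theta = arccos(0.698068) = 45.73 degrees

45.73


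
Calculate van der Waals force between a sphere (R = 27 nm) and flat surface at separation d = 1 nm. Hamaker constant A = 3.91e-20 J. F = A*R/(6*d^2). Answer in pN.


Convert to SI: R = 27 nm = 2.7e-08 m, d = 1 nm = 1e-09 m
F = A * R / (6 * d^2)
F = 3.91e-20 * 2.7e-08 / (6 * (1e-09)^2)
F = 1.7595e-10 N = 175.95 pN

175.95


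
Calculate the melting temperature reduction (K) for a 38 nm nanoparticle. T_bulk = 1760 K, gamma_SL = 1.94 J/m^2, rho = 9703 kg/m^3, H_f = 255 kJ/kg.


Radius R = 38/2 = 19 nm = 1.9e-08 m
Convert H_f = 255 kJ/kg = 255000 J/kg
dT = 2 * gamma_SL * T_bulk / (rho * H_f * R)
dT = 2 * 1.94 * 1760 / (9703 * 255000 * 1.9e-08)
dT = 145.3 K

145.3


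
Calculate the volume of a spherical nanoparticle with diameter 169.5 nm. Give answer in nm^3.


Radius r = 169.5/2 = 84.75 nm
Volume V = (4/3) * pi * r^3
V = (4/3) * pi * (84.75)^3
V = 2549809.47 nm^3

2549809.47


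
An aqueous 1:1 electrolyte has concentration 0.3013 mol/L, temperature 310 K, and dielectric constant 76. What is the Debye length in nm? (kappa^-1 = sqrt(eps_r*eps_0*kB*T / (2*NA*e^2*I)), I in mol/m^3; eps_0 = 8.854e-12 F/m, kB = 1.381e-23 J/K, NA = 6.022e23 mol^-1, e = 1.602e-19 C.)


Ionic strength I = 0.3013 * 1^2 * 1000 = 301.3 mol/m^3
kappa^-1 = sqrt(76 * 8.854e-12 * 1.381e-23 * 310 / (2 * 6.022e23 * (1.602e-19)^2 * 301.3))
kappa^-1 = 0.556 nm

0.556


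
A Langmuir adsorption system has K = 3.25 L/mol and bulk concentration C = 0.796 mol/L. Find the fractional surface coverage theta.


Langmuir isotherm: theta = K*C / (1 + K*C)
K*C = 3.25 * 0.796 = 2.587
theta = 2.587 / (1 + 2.587) = 2.587 / 3.587
theta = 0.7212

0.7212


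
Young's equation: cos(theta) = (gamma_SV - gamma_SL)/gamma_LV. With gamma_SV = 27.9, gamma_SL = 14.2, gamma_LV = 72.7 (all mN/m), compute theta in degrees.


cos(theta) = (gamma_SV - gamma_SL) / gamma_LV
cos(theta) = (27.9 - 14.2) / 72.7
cos(theta) = 0.188446
theta = arccos(0.188446) = 79.14 degrees

79.14


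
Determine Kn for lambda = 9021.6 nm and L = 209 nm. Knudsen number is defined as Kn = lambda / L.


Knudsen number Kn = lambda / L
Kn = 9021.6 / 209
Kn = 43.1656

43.1656


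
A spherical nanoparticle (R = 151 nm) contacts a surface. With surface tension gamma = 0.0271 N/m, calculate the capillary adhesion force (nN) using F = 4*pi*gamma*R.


Convert radius: R = 151 nm = 1.51e-07 m
F = 4 * pi * gamma * R
F = 4 * pi * 0.0271 * 1.51e-07
F = 5.14228e-08 N = 51.4228 nN

51.4228


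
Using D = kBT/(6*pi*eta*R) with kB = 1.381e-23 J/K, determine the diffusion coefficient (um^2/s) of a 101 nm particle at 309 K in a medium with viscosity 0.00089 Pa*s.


Radius R = 101/2 = 50.5 nm = 5.05e-08 m
D = kB*T / (6*pi*eta*R)
D = 1.381e-23 * 309 / (6 * pi * 0.00089 * 5.05e-08)
D = 5.03697e-12 m^2/s = 5.037 um^2/s

5.037


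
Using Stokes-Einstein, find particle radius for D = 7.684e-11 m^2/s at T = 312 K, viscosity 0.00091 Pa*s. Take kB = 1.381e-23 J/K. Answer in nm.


Stokes-Einstein: R = kB*T / (6*pi*eta*D)
R = 1.381e-23 * 312 / (6 * pi * 0.00091 * 7.684e-11)
R = 3.26903e-09 m = 3.27 nm

3.27


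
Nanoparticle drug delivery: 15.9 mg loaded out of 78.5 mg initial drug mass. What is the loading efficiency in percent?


Drug loading efficiency = (drug loaded / drug initial) * 100
DLE = 15.9 / 78.5 * 100
DLE = 0.2025 * 100
DLE = 20.25%

20.25


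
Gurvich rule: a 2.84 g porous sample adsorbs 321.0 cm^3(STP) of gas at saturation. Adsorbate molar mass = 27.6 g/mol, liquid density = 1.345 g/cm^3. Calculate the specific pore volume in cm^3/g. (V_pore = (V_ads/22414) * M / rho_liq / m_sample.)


Moles adsorbed n = V_ads / 22414 = 321.0 / 22414 = 1.432141e-02 mol
Liquid volume V_liq = n * M / rho_liq = 1.432141e-02 * 27.6 / 1.345 = 0.29388 cm^3
Specific pore volume V_pore = V_liq / m_sample = 0.29388 / 2.84
V_pore = 0.1035 cm^3/g

0.1035


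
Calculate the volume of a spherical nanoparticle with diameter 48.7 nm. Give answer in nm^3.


Radius r = 48.7/2 = 24.35 nm
Volume V = (4/3) * pi * r^3
V = (4/3) * pi * (24.35)^3
V = 60476.34 nm^3

60476.34


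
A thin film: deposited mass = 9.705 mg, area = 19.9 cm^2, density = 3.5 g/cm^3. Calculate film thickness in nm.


Convert: m = 9.705 mg = 9.7050e-06 kg, A = 19.9 cm^2 = 1.9900e-03 m^2, rho = 3.5 g/cm^3 = 3500 kg/m^3
t = m / (A * rho)
t = 9.7050e-06 / (1.9900e-03 * 3500)
t = 1.3934e-06 m = 1393.4 nm

1393.4


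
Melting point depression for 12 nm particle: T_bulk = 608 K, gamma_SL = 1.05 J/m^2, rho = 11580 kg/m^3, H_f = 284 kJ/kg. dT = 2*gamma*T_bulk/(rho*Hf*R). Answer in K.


Radius R = 12/2 = 6 nm = 6e-09 m
Convert H_f = 284 kJ/kg = 284000 J/kg
dT = 2 * gamma_SL * T_bulk / (rho * H_f * R)
dT = 2 * 1.05 * 608 / (11580 * 284000 * 6e-09)
dT = 64.7 K

64.7


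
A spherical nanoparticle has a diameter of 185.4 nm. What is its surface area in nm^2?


Radius r = 185.4/2 = 92.7 nm
Surface area SA = 4 * pi * r^2
SA = 4 * pi * (92.7)^2
SA = 107986.47 nm^2

107986.47


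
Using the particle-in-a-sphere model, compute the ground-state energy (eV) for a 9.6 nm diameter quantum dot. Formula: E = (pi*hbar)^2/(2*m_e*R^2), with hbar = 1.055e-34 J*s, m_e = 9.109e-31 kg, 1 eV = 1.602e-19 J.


Radius R = 9.6/2 = 4.8 nm = 4.8e-09 m
E = (pi * 1.055e-34)^2 / (2 * 9.109e-31 * (4.8e-09)^2)
E(J) = 2.61711e-21
E = E(J) / 1.602e-19 = 0.0163 eV

0.0163


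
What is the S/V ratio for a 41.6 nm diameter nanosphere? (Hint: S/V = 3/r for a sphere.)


Radius r = 41.6/2 = 20.8 nm
S/V = 3 / r = 3 / 20.8
S/V = 0.1442 nm^-1

0.1442


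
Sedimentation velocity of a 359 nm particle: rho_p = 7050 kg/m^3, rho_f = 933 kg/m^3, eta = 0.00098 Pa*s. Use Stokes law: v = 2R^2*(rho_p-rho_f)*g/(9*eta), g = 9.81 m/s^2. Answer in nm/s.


Radius R = 359/2 nm = 1.795e-07 m
Density difference = 7050 - 933 = 6117 kg/m^3
v = 2 * R^2 * (rho_p - rho_f) * g / (9 * eta)
v = 2 * (1.795e-07)^2 * 6117 * 9.81 / (9 * 0.00098)
v = 4.38428e-07 m/s = 438.4275 nm/s

438.4275


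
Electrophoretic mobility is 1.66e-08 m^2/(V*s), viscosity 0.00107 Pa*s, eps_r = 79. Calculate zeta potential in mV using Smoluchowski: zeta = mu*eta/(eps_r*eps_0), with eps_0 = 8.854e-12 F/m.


Smoluchowski equation: zeta = mu * eta / (eps_r * eps_0)
zeta = 1.66e-08 * 0.00107 / (79 * 8.854e-12)
zeta = 0.025394 V = 25.39 mV

25.39


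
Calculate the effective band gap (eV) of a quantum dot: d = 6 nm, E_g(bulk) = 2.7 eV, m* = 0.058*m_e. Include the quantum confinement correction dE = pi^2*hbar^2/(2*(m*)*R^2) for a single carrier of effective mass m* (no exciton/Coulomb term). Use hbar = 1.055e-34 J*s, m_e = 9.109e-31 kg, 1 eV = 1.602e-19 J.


Radius R = 6/2 nm = 3e-09 m
Confinement energy dE = pi^2 * hbar^2 / (2 * m_eff * m_e * R^2)
dE = pi^2 * (1.055e-34)^2 / (2 * 0.058 * 9.109e-31 * (3e-09)^2) J, divided by 1.602e-19 J/eV
dE = 0.7211 eV
Total band gap = E_g(bulk) + dE = 2.7 + 0.7211 = 3.4211 eV

3.4211


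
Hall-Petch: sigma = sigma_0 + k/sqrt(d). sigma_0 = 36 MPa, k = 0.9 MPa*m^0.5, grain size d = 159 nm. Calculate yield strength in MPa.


d = 159 nm = 1.59e-07 m
sqrt(d) = 0.000398748
Hall-Petch contribution = k / sqrt(d) = 0.9 / 0.000398748 = 2257.1 MPa
sigma = sigma_0 + k/sqrt(d) = 36 + 2257.1 = 2293.1 MPa

2293.1


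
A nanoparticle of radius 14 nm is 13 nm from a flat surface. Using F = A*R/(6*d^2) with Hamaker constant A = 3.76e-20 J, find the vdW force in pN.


Convert to SI: R = 14 nm = 1.4e-08 m, d = 13 nm = 1.3e-08 m
F = A * R / (6 * d^2)
F = 3.76e-20 * 1.4e-08 / (6 * (1.3e-08)^2)
F = 5.19132e-13 N = 0.519 pN

0.519


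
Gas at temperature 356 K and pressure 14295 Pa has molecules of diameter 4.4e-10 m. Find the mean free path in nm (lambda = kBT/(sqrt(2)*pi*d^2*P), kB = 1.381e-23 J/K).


Mean free path: lambda = kB*T / (sqrt(2) * pi * d^2 * P)
lambda = 1.381e-23 * 356 / (sqrt(2) * pi * (4.4e-10)^2 * 14295)
lambda = 3.99843e-07 m
lambda = 399.84 nm

399.84


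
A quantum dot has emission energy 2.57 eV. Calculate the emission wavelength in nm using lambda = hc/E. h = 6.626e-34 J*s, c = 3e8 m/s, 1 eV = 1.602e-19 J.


Convert energy: E = 2.57 eV = 2.57 * 1.602e-19 = 4.11714e-19 J
lambda = h*c / E = 6.626e-34 * 3e8 / 4.11714e-19
lambda = 4.82811e-07 m = 482.8 nm

482.8


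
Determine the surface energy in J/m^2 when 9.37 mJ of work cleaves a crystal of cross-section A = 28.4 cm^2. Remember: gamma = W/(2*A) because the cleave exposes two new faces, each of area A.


Convert: A = 28.4 cm^2 = 0.00284 m^2, W = 9.37 mJ = 0.00937 J
Cleaving exposes two faces of area A, so total new surface = 2*A and gamma = W / (2*A)
gamma = 0.00937 / (2 * 0.00284)
gamma = 1.65 J/m^2

1.65


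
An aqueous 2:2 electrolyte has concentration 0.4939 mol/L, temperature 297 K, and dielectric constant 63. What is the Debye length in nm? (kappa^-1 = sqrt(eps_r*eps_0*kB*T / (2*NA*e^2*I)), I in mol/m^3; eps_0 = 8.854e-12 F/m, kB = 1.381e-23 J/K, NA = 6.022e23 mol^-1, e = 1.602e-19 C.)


Ionic strength I = 0.4939 * 2^2 * 1000 = 1975.6 mol/m^3
kappa^-1 = sqrt(63 * 8.854e-12 * 1.381e-23 * 297 / (2 * 6.022e23 * (1.602e-19)^2 * 1975.6))
kappa^-1 = 0.194 nm

0.194


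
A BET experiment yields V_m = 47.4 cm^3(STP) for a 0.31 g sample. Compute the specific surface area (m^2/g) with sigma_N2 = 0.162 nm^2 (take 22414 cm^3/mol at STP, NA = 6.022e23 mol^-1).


Number of moles in monolayer = V_m / 22414 = 47.4 / 22414 = 0.00211475
Number of molecules = moles * NA = 0.00211475 * 6.022e23
SA = molecules * sigma / mass
SA = (47.4 / 22414) * 6.022e23 * 0.162e-18 / 0.31
SA = 665.5 m^2/g

665.5


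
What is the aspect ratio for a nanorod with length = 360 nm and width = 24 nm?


Aspect ratio AR = length / diameter
AR = 360 / 24
AR = 15.0

15.0


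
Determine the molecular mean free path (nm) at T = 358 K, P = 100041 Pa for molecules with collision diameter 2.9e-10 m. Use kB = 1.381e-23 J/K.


Mean free path: lambda = kB*T / (sqrt(2) * pi * d^2 * P)
lambda = 1.381e-23 * 358 / (sqrt(2) * pi * (2.9e-10)^2 * 100041)
lambda = 1.32263e-07 m
lambda = 132.26 nm

132.26


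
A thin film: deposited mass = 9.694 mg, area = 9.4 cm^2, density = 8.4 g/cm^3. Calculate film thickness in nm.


Convert: m = 9.694 mg = 9.6940e-06 kg, A = 9.4 cm^2 = 9.4000e-04 m^2, rho = 8.4 g/cm^3 = 8400 kg/m^3
t = m / (A * rho)
t = 9.6940e-06 / (9.4000e-04 * 8400)
t = 1.2277e-06 m = 1227.7 nm

1227.7


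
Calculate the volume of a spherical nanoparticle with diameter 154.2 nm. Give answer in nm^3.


Radius r = 154.2/2 = 77.1 nm
Volume V = (4/3) * pi * r^3
V = (4/3) * pi * (77.1)^3
V = 1919781.24 nm^3

1919781.24


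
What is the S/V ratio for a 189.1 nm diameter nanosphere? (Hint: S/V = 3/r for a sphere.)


Radius r = 189.1/2 = 94.55 nm
S/V = 3 / r = 3 / 94.55
S/V = 0.0317 nm^-1

0.0317


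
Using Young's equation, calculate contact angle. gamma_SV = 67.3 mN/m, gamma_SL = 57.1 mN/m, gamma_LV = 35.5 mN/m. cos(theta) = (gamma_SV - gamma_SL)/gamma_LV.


cos(theta) = (gamma_SV - gamma_SL) / gamma_LV
cos(theta) = (67.3 - 57.1) / 35.5
cos(theta) = 0.287324
theta = arccos(0.287324) = 73.3 degrees

73.3


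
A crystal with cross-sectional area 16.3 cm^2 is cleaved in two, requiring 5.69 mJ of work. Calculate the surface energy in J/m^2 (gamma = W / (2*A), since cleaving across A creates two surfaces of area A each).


Convert: A = 16.3 cm^2 = 0.00163 m^2, W = 5.69 mJ = 0.00569 J
Cleaving exposes two faces of area A, so total new surface = 2*A and gamma = W / (2*A)
gamma = 0.00569 / (2 * 0.00163)
gamma = 1.745 J/m^2

1.745


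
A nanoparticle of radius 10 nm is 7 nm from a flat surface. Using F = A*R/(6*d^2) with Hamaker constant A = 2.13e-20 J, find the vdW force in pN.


Convert to SI: R = 10 nm = 1e-08 m, d = 7 nm = 7e-09 m
F = A * R / (6 * d^2)
F = 2.13e-20 * 1e-08 / (6 * (7e-09)^2)
F = 7.2449e-13 N = 0.724 pN

0.724


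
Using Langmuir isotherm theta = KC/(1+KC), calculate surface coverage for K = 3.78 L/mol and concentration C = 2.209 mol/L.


Langmuir isotherm: theta = K*C / (1 + K*C)
K*C = 3.78 * 2.209 = 8.35002
theta = 8.35002 / (1 + 8.35002) = 8.35002 / 9.35002
theta = 0.893

0.893


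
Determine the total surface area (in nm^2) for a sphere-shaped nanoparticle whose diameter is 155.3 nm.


Radius r = 155.3/2 = 77.65 nm
Surface area SA = 4 * pi * r^2
SA = 4 * pi * (77.65)^2
SA = 75769.21 nm^2

75769.21


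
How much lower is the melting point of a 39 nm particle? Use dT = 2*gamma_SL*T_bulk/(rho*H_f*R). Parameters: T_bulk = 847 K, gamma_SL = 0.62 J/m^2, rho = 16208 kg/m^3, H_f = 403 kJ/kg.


Radius R = 39/2 = 19.5 nm = 1.95e-08 m
Convert H_f = 403 kJ/kg = 403000 J/kg
dT = 2 * gamma_SL * T_bulk / (rho * H_f * R)
dT = 2 * 0.62 * 847 / (16208 * 403000 * 1.95e-08)
dT = 8.2 K

8.2


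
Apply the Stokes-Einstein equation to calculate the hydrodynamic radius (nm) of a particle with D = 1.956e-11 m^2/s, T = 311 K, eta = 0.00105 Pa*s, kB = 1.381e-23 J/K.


Stokes-Einstein: R = kB*T / (6*pi*eta*D)
R = 1.381e-23 * 311 / (6 * pi * 0.00105 * 1.956e-11)
R = 1.10942e-08 m = 11.09 nm

11.09


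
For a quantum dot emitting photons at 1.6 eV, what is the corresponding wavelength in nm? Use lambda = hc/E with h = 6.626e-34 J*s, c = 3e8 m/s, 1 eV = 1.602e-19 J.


Convert energy: E = 1.6 eV = 1.6 * 1.602e-19 = 2.5632e-19 J
lambda = h*c / E = 6.626e-34 * 3e8 / 2.5632e-19
lambda = 7.75515e-07 m = 775.5 nm

775.5


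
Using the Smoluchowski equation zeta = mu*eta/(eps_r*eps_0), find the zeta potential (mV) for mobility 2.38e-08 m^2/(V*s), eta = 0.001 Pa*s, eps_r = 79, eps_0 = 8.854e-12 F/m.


Smoluchowski equation: zeta = mu * eta / (eps_r * eps_0)
zeta = 2.38e-08 * 0.001 / (79 * 8.854e-12)
zeta = 0.034026 V = 34.03 mV

34.03


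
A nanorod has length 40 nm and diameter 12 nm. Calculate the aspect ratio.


Aspect ratio AR = length / diameter
AR = 40 / 12
AR = 3.33

3.33


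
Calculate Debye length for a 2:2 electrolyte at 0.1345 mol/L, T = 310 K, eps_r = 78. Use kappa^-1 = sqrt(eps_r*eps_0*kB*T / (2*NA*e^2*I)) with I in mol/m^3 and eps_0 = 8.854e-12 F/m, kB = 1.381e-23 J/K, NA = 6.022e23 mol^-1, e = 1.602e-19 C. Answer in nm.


Ionic strength I = 0.1345 * 2^2 * 1000 = 538 mol/m^3
kappa^-1 = sqrt(78 * 8.854e-12 * 1.381e-23 * 310 / (2 * 6.022e23 * (1.602e-19)^2 * 538))
kappa^-1 = 0.422 nm

0.422


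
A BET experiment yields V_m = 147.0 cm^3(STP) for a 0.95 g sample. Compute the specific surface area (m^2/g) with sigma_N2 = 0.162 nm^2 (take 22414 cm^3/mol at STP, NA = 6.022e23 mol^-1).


Number of moles in monolayer = V_m / 22414 = 147.0 / 22414 = 0.0065584
Number of molecules = moles * NA = 0.0065584 * 6.022e23
SA = molecules * sigma / mass
SA = (147.0 / 22414) * 6.022e23 * 0.162e-18 / 0.95
SA = 673.5 m^2/g

673.5


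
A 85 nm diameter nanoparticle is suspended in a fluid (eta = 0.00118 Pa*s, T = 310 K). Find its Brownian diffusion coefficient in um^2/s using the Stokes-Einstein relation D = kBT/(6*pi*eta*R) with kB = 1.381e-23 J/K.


Radius R = 85/2 = 42.5 nm = 4.25e-08 m
D = kB*T / (6*pi*eta*R)
D = 1.381e-23 * 310 / (6 * pi * 0.00118 * 4.25e-08)
D = 4.5288e-12 m^2/s = 4.529 um^2/s

4.529


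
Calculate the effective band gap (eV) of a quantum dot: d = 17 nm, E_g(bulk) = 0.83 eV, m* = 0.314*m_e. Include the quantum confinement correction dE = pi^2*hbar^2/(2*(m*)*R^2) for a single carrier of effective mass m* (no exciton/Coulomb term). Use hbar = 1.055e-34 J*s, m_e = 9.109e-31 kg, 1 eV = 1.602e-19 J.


Radius R = 17/2 nm = 8.5e-09 m
Confinement energy dE = pi^2 * hbar^2 / (2 * m_eff * m_e * R^2)
dE = pi^2 * (1.055e-34)^2 / (2 * 0.314 * 9.109e-31 * (8.5e-09)^2) J, divided by 1.602e-19 J/eV
dE = 0.0166 eV
Total band gap = E_g(bulk) + dE = 0.83 + 0.0166 = 0.8466 eV

0.8466


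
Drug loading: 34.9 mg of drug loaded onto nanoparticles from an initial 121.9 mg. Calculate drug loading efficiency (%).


Drug loading efficiency = (drug loaded / drug initial) * 100
DLE = 34.9 / 121.9 * 100
DLE = 0.2863 * 100
DLE = 28.63%

28.63


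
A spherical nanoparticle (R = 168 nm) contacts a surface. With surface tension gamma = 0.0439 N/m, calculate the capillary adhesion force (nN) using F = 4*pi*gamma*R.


Convert radius: R = 168 nm = 1.68e-07 m
F = 4 * pi * gamma * R
F = 4 * pi * 0.0439 * 1.68e-07
F = 9.26795e-08 N = 92.6795 nN

92.6795


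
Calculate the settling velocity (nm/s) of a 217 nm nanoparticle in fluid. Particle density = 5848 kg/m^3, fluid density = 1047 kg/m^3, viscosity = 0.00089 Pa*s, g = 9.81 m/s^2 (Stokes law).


Radius R = 217/2 nm = 1.085e-07 m
Density difference = 5848 - 1047 = 4801 kg/m^3
v = 2 * R^2 * (rho_p - rho_f) * g / (9 * eta)
v = 2 * (1.085e-07)^2 * 4801 * 9.81 / (9 * 0.00089)
v = 1.38439e-07 m/s = 138.4388 nm/s

138.4388


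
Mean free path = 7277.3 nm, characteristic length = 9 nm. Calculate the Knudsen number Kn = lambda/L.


Knudsen number Kn = lambda / L
Kn = 7277.3 / 9
Kn = 808.5889

808.5889


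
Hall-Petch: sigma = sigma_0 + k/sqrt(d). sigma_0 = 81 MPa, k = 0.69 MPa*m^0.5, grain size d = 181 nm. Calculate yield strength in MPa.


d = 181 nm = 1.81e-07 m
sqrt(d) = 0.0004254409
Hall-Petch contribution = k / sqrt(d) = 0.69 / 0.0004254409 = 1621.8 MPa
sigma = sigma_0 + k/sqrt(d) = 81 + 1621.8 = 1702.8 MPa

1702.8


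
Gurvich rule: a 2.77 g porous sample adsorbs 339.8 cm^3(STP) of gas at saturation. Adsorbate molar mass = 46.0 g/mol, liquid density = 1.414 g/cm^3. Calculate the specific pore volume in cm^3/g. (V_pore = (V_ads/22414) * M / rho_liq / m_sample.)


Moles adsorbed n = V_ads / 22414 = 339.8 / 22414 = 1.516017e-02 mol
Liquid volume V_liq = n * M / rho_liq = 1.516017e-02 * 46.0 / 1.414 = 0.49319 cm^3
Specific pore volume V_pore = V_liq / m_sample = 0.49319 / 2.77
V_pore = 0.178 cm^3/g

0.178


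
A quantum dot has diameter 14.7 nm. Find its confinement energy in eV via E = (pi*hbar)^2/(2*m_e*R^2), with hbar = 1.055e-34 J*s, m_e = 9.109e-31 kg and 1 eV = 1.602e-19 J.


Radius R = 14.7/2 = 7.35 nm = 7.35e-09 m
E = (pi * 1.055e-34)^2 / (2 * 9.109e-31 * (7.35e-09)^2)
E(J) = 1.11617e-21
E = E(J) / 1.602e-19 = 0.007 eV

0.007


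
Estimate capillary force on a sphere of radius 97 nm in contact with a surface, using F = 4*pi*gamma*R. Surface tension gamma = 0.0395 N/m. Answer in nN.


Convert radius: R = 97 nm = 9.7e-08 m
F = 4 * pi * gamma * R
F = 4 * pi * 0.0395 * 9.7e-08
F = 4.8148e-08 N = 48.148 nN

48.148


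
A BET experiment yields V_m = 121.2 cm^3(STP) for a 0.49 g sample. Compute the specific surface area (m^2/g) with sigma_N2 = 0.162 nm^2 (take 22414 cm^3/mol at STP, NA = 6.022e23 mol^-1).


Number of moles in monolayer = V_m / 22414 = 121.2 / 22414 = 0.00540733
Number of molecules = moles * NA = 0.00540733 * 6.022e23
SA = molecules * sigma / mass
SA = (121.2 / 22414) * 6.022e23 * 0.162e-18 / 0.49
SA = 1076.6 m^2/g

1076.6


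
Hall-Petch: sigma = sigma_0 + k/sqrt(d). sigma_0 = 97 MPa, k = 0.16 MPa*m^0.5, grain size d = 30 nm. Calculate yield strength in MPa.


d = 30 nm = 3e-08 m
sqrt(d) = 0.0001732051
Hall-Petch contribution = k / sqrt(d) = 0.16 / 0.0001732051 = 923.8 MPa
sigma = sigma_0 + k/sqrt(d) = 97 + 923.8 = 1020.8 MPa

1020.8


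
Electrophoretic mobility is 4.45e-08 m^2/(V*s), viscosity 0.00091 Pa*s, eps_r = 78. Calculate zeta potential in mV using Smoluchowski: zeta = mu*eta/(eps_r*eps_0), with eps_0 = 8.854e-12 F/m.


Smoluchowski equation: zeta = mu * eta / (eps_r * eps_0)
zeta = 4.45e-08 * 0.00091 / (78 * 8.854e-12)
zeta = 0.058636 V = 58.64 mV

58.64


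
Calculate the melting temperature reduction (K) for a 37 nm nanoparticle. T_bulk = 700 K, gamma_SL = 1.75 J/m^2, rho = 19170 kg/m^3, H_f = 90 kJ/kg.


Radius R = 37/2 = 18.5 nm = 1.85e-08 m
Convert H_f = 90 kJ/kg = 90000 J/kg
dT = 2 * gamma_SL * T_bulk / (rho * H_f * R)
dT = 2 * 1.75 * 700 / (19170 * 90000 * 1.85e-08)
dT = 76.8 K

76.8


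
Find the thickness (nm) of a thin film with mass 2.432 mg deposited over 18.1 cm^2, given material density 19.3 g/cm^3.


Convert: m = 2.432 mg = 2.4320e-06 kg, A = 18.1 cm^2 = 1.8100e-03 m^2, rho = 19.3 g/cm^3 = 19300 kg/m^3
t = m / (A * rho)
t = 2.4320e-06 / (1.8100e-03 * 19300)
t = 6.9619e-08 m = 69.6 nm

69.6


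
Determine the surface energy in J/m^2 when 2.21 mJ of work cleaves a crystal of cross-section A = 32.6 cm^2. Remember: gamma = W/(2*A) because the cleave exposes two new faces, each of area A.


Convert: A = 32.6 cm^2 = 0.00326 m^2, W = 2.21 mJ = 0.00221 J
Cleaving exposes two faces of area A, so total new surface = 2*A and gamma = W / (2*A)
gamma = 0.00221 / (2 * 0.00326)
gamma = 0.339 J/m^2

0.339


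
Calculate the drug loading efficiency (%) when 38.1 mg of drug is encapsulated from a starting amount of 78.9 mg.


Drug loading efficiency = (drug loaded / drug initial) * 100
DLE = 38.1 / 78.9 * 100
DLE = 0.4829 * 100
DLE = 48.29%

48.29


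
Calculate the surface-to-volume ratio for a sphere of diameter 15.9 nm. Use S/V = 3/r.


Radius r = 15.9/2 = 7.95 nm
S/V = 3 / r = 3 / 7.95
S/V = 0.3774 nm^-1

0.3774


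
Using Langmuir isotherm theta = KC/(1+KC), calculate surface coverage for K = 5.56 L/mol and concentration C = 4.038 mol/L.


Langmuir isotherm: theta = K*C / (1 + K*C)
K*C = 5.56 * 4.038 = 22.45128
theta = 22.45128 / (1 + 22.45128) = 22.45128 / 23.45128
theta = 0.9574

0.9574


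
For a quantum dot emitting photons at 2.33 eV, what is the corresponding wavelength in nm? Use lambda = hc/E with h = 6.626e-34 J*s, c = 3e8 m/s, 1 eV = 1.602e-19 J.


Convert energy: E = 2.33 eV = 2.33 * 1.602e-19 = 3.73266e-19 J
lambda = h*c / E = 6.626e-34 * 3e8 / 3.73266e-19
lambda = 5.32542e-07 m = 532.5 nm

532.5


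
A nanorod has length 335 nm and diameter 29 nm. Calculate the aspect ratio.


Aspect ratio AR = length / diameter
AR = 335 / 29
AR = 11.55

11.55


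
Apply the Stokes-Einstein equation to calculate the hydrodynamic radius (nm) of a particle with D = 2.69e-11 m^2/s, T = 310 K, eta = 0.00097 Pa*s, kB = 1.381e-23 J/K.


Stokes-Einstein: R = kB*T / (6*pi*eta*D)
R = 1.381e-23 * 310 / (6 * pi * 0.00097 * 2.69e-11)
R = 8.70423e-09 m = 8.7 nm

8.7


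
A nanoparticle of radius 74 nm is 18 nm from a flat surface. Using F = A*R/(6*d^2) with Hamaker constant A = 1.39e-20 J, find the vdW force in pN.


Convert to SI: R = 74 nm = 7.4e-08 m, d = 18 nm = 1.8e-08 m
F = A * R / (6 * d^2)
F = 1.39e-20 * 7.4e-08 / (6 * (1.8e-08)^2)
F = 5.29115e-13 N = 0.529 pN

0.529


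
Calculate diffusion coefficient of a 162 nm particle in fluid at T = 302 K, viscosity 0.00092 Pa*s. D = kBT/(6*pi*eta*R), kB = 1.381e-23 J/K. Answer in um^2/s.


Radius R = 162/2 = 81 nm = 8.1e-08 m
D = kB*T / (6*pi*eta*R)
D = 1.381e-23 * 302 / (6 * pi * 0.00092 * 8.1e-08)
D = 2.96911e-12 m^2/s = 2.969 um^2/s

2.969
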